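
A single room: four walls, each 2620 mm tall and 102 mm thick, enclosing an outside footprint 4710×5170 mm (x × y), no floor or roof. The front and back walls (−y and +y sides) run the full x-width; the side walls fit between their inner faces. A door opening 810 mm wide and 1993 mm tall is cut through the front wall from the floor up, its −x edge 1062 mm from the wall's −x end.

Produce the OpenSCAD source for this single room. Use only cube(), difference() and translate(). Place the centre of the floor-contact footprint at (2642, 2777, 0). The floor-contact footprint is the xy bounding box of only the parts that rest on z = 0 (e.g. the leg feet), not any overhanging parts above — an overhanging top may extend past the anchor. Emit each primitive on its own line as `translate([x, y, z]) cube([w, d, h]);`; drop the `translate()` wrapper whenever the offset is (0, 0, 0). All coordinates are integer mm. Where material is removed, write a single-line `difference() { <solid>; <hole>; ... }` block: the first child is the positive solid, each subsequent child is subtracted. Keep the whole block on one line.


difference() { translate([287, 192, 0]) cube([4710, 102, 2620]); translate([1349, 192, 0]) cube([810, 102, 1993]); }
translate([287, 5260, 0]) cube([4710, 102, 2620]);
translate([287, 294, 0]) cube([102, 4966, 2620]);
translate([4895, 294, 0]) cube([102, 4966, 2620]);


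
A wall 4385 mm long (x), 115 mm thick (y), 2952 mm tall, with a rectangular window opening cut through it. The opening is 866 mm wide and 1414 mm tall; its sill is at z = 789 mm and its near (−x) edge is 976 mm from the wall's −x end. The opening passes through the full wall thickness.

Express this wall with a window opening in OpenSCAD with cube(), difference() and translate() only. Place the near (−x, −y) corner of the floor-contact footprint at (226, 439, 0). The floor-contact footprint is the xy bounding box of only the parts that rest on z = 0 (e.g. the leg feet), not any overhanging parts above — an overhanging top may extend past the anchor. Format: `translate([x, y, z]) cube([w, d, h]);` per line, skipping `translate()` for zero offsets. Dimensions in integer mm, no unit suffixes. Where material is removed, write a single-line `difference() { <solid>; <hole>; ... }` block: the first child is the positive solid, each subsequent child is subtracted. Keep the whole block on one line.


difference() { translate([226, 439, 0]) cube([4385, 115, 2952]); translate([1202, 439, 789]) cube([866, 115, 1414]); }


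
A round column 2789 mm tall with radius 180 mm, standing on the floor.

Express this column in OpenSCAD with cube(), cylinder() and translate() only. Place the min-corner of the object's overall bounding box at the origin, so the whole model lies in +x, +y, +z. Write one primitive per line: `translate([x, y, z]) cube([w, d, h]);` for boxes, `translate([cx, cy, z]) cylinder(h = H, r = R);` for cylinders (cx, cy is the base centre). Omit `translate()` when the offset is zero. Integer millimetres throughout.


translate([180, 180, 0]) cylinder(h = 2789, r = 180);


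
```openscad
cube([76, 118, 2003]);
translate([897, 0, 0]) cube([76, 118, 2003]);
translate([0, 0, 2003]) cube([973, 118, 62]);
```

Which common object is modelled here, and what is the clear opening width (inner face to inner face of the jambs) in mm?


A door frame. The clear opening width is 821 mm.

Two 2003 mm tall posts with a header on top — a door frame. The left jamb is 76 mm wide at x = 0; the right jamb starts at x = 897. The clear opening is 897 − 76 = 821 mm.


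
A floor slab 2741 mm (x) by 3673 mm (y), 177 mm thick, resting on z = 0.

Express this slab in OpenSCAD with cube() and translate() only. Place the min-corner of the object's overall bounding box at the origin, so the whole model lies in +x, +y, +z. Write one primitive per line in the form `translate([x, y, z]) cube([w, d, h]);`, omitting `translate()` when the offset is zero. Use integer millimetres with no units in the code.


cube([2741, 3673, 177]);


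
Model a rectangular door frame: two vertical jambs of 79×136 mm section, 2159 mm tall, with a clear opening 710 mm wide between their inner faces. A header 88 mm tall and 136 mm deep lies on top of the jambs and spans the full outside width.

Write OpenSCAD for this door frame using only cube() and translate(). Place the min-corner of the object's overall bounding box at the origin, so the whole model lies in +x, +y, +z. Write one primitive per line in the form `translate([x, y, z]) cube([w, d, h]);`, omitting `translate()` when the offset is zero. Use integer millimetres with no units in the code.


cube([79, 136, 2159]);
translate([789, 0, 0]) cube([79, 136, 2159]);
translate([0, 0, 2159]) cube([868, 136, 88]);


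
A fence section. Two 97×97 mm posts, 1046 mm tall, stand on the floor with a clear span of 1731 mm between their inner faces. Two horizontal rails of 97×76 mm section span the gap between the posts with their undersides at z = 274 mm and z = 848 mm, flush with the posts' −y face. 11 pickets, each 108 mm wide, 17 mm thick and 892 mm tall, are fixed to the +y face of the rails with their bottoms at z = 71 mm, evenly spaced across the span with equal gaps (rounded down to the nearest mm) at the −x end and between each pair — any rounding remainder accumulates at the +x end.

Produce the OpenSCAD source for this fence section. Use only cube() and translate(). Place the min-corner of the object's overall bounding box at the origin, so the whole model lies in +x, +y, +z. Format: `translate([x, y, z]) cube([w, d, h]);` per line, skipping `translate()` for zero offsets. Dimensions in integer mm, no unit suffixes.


cube([97, 97, 1046]);
translate([1828, 0, 0]) cube([97, 97, 1046]);
translate([97, 0, 274]) cube([1731, 97, 76]);
translate([97, 0, 848]) cube([1731, 97, 76]);
translate([142, 97, 71]) cube([108, 17, 892]);
translate([295, 97, 71]) cube([108, 17, 892]);
translate([448, 97, 71]) cube([108, 17, 892]);
translate([601, 97, 71]) cube([108, 17, 892]);
translate([754, 97, 71]) cube([108, 17, 892]);
translate([907, 97, 71]) cube([108, 17, 892]);
translate([1060, 97, 71]) cube([108, 17, 892]);
translate([1213, 97, 71]) cube([108, 17, 892]);
translate([1366, 97, 71]) cube([108, 17, 892]);
translate([1519, 97, 71]) cube([108, 17, 892]);
translate([1672, 97, 71]) cube([108, 17, 892]);


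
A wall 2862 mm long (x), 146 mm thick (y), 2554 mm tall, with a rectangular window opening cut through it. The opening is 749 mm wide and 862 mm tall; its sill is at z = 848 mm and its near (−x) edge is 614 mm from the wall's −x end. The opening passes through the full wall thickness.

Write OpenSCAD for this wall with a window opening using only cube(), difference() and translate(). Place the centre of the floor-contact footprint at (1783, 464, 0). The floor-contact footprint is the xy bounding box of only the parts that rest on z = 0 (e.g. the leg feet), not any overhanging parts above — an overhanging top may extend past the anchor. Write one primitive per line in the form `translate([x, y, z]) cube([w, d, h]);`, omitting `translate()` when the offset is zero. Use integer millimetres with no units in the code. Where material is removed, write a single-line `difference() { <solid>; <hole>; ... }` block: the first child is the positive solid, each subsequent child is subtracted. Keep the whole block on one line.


difference() { translate([352, 391, 0]) cube([2862, 146, 2554]); translate([966, 391, 848]) cube([749, 146, 862]); }


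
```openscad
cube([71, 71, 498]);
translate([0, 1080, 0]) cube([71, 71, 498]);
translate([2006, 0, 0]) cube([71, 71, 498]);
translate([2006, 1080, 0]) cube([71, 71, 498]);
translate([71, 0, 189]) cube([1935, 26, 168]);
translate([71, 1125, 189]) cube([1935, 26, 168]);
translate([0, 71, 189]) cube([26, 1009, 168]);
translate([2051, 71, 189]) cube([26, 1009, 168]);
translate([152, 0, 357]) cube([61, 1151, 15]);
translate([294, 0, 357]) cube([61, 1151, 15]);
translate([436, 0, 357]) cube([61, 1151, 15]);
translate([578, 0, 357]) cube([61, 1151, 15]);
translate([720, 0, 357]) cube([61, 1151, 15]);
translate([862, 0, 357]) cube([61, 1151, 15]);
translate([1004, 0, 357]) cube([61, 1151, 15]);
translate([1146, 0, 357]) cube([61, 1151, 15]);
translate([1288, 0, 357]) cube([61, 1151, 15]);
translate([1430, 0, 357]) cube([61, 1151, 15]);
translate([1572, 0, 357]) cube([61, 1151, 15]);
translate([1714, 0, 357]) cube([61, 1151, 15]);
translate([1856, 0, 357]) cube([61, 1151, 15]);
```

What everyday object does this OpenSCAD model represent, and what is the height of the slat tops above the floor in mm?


A bed frame. The slat-top height is 372 mm.

Four posts, four rails, and a row of slats — a bed frame. Slats sit on the rails at z = 189 + 168 = 357; with slat thickness 15, the top is 372 mm.


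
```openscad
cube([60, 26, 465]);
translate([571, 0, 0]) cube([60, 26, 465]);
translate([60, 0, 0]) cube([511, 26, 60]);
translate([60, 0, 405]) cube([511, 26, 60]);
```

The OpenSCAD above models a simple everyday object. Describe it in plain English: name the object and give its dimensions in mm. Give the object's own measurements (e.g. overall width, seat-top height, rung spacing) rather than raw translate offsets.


A rectangular picture frame lying in the x–z plane (depth along y). The opening is 511 mm wide (x) by 345 mm tall (z), surrounded by a border 60 mm wide on all four sides. The frame is 26 mm deep and is made of two full-height vertical stiles with two horizontal rails fitted between them.


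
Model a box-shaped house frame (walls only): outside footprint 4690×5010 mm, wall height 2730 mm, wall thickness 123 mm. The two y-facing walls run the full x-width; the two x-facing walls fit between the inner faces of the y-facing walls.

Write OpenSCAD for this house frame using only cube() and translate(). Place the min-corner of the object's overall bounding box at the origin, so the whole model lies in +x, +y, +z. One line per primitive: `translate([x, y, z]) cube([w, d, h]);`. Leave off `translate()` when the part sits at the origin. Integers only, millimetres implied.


cube([4690, 123, 2730]);
translate([0, 4887, 0]) cube([4690, 123, 2730]);
translate([0, 123, 0]) cube([123, 4764, 2730]);
translate([4567, 123, 0]) cube([123, 4764, 2730]);


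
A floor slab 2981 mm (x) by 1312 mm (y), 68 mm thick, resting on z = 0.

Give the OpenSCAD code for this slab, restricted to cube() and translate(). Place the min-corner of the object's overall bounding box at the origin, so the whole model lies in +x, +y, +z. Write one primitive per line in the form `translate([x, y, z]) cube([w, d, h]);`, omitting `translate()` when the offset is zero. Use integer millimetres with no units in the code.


cube([2981, 1312, 68]);


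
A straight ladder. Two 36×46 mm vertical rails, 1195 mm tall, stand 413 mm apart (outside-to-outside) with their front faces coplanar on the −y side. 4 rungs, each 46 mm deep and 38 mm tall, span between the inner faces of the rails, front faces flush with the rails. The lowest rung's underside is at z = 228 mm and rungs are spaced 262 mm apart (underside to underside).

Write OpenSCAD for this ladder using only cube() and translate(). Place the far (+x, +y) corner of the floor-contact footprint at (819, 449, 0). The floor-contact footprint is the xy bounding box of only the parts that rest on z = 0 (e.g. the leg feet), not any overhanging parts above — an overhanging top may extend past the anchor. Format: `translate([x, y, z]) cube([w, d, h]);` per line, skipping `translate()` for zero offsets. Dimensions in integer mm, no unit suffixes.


// rung span = 413 - 2*36 = 341
// rung[k] z = 228 + k*262
translate([406, 403, 0]) cube([36, 46, 1195]);
translate([783, 403, 0]) cube([36, 46, 1195]);
translate([442, 403, 228]) cube([341, 46, 38]);
translate([442, 403, 490]) cube([341, 46, 38]);
translate([442, 403, 752]) cube([341, 46, 38]);
translate([442, 403, 1014]) cube([341, 46, 38]);


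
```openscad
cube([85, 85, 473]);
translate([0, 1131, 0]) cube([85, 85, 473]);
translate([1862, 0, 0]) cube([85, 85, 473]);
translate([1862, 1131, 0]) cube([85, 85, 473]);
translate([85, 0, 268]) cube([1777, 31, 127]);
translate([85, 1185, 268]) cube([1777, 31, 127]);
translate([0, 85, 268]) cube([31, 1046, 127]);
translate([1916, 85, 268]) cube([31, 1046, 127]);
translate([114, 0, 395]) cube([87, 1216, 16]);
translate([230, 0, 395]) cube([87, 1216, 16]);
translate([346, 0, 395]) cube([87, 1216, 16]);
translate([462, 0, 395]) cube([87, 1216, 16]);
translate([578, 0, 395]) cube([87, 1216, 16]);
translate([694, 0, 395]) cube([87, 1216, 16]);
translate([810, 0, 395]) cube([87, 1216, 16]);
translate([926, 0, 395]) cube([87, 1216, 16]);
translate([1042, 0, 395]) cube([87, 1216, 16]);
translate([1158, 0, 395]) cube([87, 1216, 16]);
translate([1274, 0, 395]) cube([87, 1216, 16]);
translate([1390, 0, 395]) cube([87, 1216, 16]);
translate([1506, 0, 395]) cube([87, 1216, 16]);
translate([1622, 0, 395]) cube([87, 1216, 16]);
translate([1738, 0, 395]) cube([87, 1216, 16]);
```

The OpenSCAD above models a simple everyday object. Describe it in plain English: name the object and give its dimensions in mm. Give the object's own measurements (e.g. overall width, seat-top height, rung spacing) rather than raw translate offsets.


A bed frame 1947 mm long (x) by 1216 mm wide (y). Four 85×85 mm corner posts, 473 mm tall, at the corners of the footprint. Four rails of 31 mm thickness and 127 mm height run between adjacent posts with their undersides at z = 268 mm, their outer faces flush with the outside of the frame (the two x-running rails run between the posts' inner faces; the two y-running rails run between the posts' inner faces). 15 slats, each 87 mm wide (x) and 16 mm thick, lie across the top of the two x-running rails, running the full 1216 mm width of the frame in y; along x they sit between the end posts with a 29 mm gap after the −x posts and between neighbouring slats, leaving 37 mm before the +x posts.


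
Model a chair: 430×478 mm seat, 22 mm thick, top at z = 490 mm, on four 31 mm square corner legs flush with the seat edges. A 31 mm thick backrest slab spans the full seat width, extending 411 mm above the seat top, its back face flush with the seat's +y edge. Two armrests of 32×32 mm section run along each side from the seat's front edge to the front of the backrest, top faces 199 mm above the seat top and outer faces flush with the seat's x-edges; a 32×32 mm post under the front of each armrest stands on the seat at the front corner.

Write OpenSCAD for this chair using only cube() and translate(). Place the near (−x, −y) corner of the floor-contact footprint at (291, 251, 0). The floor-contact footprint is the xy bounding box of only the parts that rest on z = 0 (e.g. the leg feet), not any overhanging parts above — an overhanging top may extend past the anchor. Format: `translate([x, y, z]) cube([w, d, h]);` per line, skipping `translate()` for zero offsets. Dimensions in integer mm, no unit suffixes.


translate([291, 251, 468]) cube([430, 478, 22]);
translate([291, 251, 0]) cube([31, 31, 468]);
translate([690, 251, 0]) cube([31, 31, 468]);
translate([291, 698, 0]) cube([31, 31, 468]);
translate([690, 698, 0]) cube([31, 31, 468]);
translate([291, 698, 490]) cube([430, 31, 411]);
translate([291, 251, 657]) cube([32, 447, 32]);
translate([689, 251, 657]) cube([32, 447, 32]);
translate([291, 251, 490]) cube([32, 32, 167]);
translate([689, 251, 490]) cube([32, 32, 167]);


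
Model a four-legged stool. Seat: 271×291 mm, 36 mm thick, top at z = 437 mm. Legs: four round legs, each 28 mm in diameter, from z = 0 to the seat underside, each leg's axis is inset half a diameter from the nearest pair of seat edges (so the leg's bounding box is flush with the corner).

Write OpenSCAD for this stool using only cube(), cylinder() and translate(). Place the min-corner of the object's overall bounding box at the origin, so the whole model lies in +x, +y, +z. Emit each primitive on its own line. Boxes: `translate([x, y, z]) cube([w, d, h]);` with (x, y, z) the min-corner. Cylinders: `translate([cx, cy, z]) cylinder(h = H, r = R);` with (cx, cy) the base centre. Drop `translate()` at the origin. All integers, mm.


// leg_h = 437 - 36 = 401
translate([0, 0, 401]) cube([271, 291, 36]);
translate([14, 14, 0]) cylinder(h = 401, r = 14);
translate([257, 14, 0]) cylinder(h = 401, r = 14);
translate([14, 277, 0]) cylinder(h = 401, r = 14);
translate([257, 277, 0]) cylinder(h = 401, r = 14);


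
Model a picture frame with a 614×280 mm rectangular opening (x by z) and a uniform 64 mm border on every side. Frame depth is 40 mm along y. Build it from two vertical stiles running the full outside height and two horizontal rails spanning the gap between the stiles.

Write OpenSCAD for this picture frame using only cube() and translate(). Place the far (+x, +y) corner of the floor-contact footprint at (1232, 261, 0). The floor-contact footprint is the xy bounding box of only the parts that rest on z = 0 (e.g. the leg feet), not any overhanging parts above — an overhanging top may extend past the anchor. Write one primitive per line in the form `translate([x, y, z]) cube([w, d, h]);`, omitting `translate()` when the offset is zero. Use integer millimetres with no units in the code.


translate([490, 221, 0]) cube([64, 40, 408]);
translate([1168, 221, 0]) cube([64, 40, 408]);
translate([554, 221, 0]) cube([614, 40, 64]);
translate([554, 221, 344]) cube([614, 40, 64]);


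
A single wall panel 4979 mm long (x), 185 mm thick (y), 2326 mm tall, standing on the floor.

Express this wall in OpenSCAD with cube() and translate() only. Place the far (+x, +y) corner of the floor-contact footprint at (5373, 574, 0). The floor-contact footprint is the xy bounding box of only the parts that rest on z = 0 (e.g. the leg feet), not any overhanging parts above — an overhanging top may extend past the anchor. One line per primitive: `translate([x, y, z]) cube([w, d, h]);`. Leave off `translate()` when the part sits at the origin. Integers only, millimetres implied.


translate([394, 389, 0]) cube([4979, 185, 2326]);


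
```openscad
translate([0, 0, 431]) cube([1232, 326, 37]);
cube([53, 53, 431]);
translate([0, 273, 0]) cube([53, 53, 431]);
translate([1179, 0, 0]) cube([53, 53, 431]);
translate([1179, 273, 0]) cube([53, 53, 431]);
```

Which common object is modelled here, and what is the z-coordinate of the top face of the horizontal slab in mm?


A bench. The seat-top height is 468 mm.

A long slab on four corner posts — a bench. The slab sits at z = 431 with thickness 37, so the top is 431 + 37 = 468 mm.


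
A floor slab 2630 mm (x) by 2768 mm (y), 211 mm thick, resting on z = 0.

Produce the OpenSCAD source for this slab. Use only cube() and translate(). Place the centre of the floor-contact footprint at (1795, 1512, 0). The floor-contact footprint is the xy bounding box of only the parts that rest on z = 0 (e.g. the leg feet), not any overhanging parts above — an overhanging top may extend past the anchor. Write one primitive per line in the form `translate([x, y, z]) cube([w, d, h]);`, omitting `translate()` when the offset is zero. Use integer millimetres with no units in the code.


translate([480, 128, 0]) cube([2630, 2768, 211]);


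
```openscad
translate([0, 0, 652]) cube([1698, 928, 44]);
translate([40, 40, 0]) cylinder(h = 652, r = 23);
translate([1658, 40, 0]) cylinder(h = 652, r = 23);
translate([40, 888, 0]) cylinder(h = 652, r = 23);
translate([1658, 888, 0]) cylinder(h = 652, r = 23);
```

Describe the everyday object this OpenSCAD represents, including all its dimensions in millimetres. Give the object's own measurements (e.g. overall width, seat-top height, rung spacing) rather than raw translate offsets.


A rectangular dining table. The top is 1698×928×44 mm with its upper surface at z = 696 mm. It stands on four round legs of 46 mm diameter, each leg's bounding box inset 17 mm from the nearest pair of top edges, running from the floor to the underside of the top.


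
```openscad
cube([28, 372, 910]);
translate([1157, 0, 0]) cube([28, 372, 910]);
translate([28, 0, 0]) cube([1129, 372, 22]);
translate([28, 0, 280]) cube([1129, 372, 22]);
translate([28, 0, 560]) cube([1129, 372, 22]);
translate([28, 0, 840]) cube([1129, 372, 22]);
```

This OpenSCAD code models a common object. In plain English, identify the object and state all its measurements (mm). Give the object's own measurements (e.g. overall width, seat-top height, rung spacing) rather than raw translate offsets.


An open bookshelf. Two side panels, each 28 mm thick, 372 mm deep and 910 mm tall, stand 1185 mm apart (outside-to-outside). Between them sit 4 shelves, each 22 mm thick and 372 mm deep, spanning the full gap between the sides. The bottom shelf rests on the floor (its underside at z = 0) and the clear gap between one shelf's top and the next shelf's underside is 258 mm.


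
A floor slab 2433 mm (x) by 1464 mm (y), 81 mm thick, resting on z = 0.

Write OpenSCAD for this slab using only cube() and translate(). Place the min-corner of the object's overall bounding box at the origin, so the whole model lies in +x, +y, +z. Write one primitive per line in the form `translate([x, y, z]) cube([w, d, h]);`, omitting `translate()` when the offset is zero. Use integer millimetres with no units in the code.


cube([2433, 1464, 81]);


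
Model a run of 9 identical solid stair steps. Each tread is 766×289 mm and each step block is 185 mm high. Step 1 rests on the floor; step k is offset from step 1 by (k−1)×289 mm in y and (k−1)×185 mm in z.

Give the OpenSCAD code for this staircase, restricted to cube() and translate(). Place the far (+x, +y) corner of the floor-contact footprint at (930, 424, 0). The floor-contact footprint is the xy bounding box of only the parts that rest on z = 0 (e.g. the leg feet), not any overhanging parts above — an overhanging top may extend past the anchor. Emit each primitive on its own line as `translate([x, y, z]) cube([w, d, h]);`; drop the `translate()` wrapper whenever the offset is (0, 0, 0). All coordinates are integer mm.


translate([164, 135, 0]) cube([766, 289, 185]);
translate([164, 424, 185]) cube([766, 289, 185]);
translate([164, 713, 370]) cube([766, 289, 185]);
translate([164, 1002, 555]) cube([766, 289, 185]);
translate([164, 1291, 740]) cube([766, 289, 185]);
translate([164, 1580, 925]) cube([766, 289, 185]);
translate([164, 1869, 1110]) cube([766, 289, 185]);
translate([164, 2158, 1295]) cube([766, 289, 185]);
translate([164, 2447, 1480]) cube([766, 289, 185]);


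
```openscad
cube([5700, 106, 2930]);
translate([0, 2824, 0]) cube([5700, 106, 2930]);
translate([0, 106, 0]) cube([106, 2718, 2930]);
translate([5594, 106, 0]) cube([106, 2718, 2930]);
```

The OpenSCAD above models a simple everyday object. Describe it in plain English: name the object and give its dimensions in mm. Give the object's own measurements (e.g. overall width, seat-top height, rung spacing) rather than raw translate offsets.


The wall frame of a small rectangular building: four walls, each 2930 mm tall and 106 mm thick, enclosing a footprint 5700 mm (x) by 2930 mm (y) outside-to-outside, with no floor or roof. The front and back walls (the −y and +y sides) span the full width; the two side walls fit between them.


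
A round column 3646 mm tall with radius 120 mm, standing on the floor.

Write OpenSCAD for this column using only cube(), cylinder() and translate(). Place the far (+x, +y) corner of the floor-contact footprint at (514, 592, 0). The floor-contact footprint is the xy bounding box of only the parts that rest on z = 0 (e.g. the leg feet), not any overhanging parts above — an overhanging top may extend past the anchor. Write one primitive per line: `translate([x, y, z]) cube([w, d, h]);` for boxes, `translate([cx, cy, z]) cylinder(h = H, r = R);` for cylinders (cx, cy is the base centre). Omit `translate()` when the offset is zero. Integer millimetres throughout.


translate([394, 472, 0]) cylinder(h = 3646, r = 120);


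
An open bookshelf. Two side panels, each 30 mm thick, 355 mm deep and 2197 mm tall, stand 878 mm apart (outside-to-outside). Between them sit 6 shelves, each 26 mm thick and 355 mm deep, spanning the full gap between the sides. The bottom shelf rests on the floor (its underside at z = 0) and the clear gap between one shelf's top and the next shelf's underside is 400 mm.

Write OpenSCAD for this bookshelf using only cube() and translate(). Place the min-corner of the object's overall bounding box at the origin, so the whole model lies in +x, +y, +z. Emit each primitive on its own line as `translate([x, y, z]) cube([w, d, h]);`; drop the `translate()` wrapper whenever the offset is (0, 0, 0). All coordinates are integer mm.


cube([30, 355, 2197]);
translate([848, 0, 0]) cube([30, 355, 2197]);
translate([30, 0, 0]) cube([818, 355, 26]);
translate([30, 0, 426]) cube([818, 355, 26]);
translate([30, 0, 852]) cube([818, 355, 26]);
translate([30, 0, 1278]) cube([818, 355, 26]);
translate([30, 0, 1704]) cube([818, 355, 26]);
translate([30, 0, 2130]) cube([818, 355, 26]);


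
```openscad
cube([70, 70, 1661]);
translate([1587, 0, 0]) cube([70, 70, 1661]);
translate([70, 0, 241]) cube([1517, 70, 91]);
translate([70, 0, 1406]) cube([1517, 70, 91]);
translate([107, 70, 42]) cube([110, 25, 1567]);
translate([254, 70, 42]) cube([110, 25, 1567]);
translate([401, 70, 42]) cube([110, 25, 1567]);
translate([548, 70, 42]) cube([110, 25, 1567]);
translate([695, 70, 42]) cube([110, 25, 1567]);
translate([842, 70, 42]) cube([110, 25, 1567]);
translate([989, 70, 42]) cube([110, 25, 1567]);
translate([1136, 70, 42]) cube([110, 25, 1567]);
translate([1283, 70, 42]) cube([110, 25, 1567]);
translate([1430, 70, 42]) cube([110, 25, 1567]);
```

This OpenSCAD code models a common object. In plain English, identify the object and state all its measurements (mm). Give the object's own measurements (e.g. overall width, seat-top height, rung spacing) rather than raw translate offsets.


A fence section. Two 70×70 mm posts, 1661 mm tall, stand on the floor with a clear span of 1517 mm between their inner faces. Two horizontal rails of 70×91 mm section span the gap between the posts with their undersides at z = 241 mm and z = 1406 mm, flush with the posts' −y face. 10 pickets, each 110 mm wide, 25 mm thick and 1567 mm tall, are fixed to the +y face of the rails with their bottoms at z = 42 mm, spaced across the span with a 37 mm gap after the −x post and between neighbouring pickets, with 47 mm left before the +x post.


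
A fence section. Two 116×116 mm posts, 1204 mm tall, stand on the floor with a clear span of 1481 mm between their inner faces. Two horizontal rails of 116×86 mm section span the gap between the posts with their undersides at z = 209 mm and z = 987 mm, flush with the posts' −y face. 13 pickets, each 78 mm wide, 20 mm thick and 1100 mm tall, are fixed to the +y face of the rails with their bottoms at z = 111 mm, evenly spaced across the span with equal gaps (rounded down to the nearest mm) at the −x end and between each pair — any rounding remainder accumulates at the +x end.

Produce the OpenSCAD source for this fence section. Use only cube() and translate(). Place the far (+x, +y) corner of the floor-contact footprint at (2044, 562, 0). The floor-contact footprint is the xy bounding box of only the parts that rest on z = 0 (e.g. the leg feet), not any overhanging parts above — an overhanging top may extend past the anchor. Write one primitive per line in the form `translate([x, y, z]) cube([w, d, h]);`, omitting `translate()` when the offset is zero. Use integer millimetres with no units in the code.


translate([331, 446, 0]) cube([116, 116, 1204]);
translate([1928, 446, 0]) cube([116, 116, 1204]);
translate([447, 446, 209]) cube([1481, 116, 86]);
translate([447, 446, 987]) cube([1481, 116, 86]);
translate([480, 562, 111]) cube([78, 20, 1100]);
translate([591, 562, 111]) cube([78, 20, 1100]);
translate([702, 562, 111]) cube([78, 20, 1100]);
translate([813, 562, 111]) cube([78, 20, 1100]);
translate([924, 562, 111]) cube([78, 20, 1100]);
translate([1035, 562, 111]) cube([78, 20, 1100]);
translate([1146, 562, 111]) cube([78, 20, 1100]);
translate([1257, 562, 111]) cube([78, 20, 1100]);
translate([1368, 562, 111]) cube([78, 20, 1100]);
translate([1479, 562, 111]) cube([78, 20, 1100]);
translate([1590, 562, 111]) cube([78, 20, 1100]);
translate([1701, 562, 111]) cube([78, 20, 1100]);
translate([1812, 562, 111]) cube([78, 20, 1100]);


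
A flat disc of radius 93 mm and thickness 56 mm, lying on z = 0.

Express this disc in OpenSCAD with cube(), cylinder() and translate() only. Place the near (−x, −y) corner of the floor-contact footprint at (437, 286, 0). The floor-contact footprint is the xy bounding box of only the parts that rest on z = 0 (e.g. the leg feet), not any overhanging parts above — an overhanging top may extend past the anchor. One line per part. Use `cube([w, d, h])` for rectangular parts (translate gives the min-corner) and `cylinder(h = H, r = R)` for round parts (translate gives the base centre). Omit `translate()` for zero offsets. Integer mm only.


translate([530, 379, 0]) cylinder(h = 56, r = 93);


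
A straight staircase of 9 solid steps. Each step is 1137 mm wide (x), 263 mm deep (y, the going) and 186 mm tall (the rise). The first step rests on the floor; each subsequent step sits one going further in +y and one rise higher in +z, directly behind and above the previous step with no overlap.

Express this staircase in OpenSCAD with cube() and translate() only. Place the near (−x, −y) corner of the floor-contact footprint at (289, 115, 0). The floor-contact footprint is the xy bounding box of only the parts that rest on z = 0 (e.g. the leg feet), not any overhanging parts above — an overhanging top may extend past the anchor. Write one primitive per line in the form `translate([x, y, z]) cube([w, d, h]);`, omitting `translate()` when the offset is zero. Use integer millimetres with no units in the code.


translate([289, 115, 0]) cube([1137, 263, 186]);
translate([289, 378, 186]) cube([1137, 263, 186]);
translate([289, 641, 372]) cube([1137, 263, 186]);
translate([289, 904, 558]) cube([1137, 263, 186]);
translate([289, 1167, 744]) cube([1137, 263, 186]);
translate([289, 1430, 930]) cube([1137, 263, 186]);
translate([289, 1693, 1116]) cube([1137, 263, 186]);
translate([289, 1956, 1302]) cube([1137, 263, 186]);
translate([289, 2219, 1488]) cube([1137, 263, 186]);


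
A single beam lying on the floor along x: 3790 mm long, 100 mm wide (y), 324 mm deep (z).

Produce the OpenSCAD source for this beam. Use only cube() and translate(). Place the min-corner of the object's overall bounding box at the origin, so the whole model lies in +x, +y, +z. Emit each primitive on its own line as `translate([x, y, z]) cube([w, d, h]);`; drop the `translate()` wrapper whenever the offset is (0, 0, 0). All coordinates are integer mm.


cube([3790, 100, 324]);


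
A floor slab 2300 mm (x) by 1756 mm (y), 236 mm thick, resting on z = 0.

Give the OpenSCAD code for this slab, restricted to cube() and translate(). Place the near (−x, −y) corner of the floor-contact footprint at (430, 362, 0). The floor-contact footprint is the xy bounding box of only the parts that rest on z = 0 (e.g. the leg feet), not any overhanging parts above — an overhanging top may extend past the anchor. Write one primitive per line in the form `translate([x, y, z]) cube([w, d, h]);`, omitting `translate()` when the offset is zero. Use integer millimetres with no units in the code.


translate([430, 362, 0]) cube([2300, 1756, 236]);


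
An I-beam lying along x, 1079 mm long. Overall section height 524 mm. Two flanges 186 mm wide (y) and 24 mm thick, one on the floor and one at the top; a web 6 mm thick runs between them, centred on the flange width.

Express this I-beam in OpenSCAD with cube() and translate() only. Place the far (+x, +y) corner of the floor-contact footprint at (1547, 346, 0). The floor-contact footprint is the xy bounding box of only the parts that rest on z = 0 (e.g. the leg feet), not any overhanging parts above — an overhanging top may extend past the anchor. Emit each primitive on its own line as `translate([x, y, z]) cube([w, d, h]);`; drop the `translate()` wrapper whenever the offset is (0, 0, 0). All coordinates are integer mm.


translate([468, 160, 0]) cube([1079, 186, 24]);
translate([468, 250, 24]) cube([1079, 6, 476]);
translate([468, 160, 500]) cube([1079, 186, 24]);


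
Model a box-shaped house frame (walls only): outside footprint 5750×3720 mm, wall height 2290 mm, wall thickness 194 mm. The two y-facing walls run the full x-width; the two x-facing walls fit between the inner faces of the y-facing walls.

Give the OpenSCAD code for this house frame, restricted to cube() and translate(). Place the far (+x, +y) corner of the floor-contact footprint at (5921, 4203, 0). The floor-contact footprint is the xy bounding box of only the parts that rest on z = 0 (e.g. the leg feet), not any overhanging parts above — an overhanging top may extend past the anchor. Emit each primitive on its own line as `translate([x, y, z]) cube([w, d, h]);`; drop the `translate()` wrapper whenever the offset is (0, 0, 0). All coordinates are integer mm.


translate([171, 483, 0]) cube([5750, 194, 2290]);
translate([171, 4009, 0]) cube([5750, 194, 2290]);
translate([171, 677, 0]) cube([194, 3332, 2290]);
translate([5727, 677, 0]) cube([194, 3332, 2290]);


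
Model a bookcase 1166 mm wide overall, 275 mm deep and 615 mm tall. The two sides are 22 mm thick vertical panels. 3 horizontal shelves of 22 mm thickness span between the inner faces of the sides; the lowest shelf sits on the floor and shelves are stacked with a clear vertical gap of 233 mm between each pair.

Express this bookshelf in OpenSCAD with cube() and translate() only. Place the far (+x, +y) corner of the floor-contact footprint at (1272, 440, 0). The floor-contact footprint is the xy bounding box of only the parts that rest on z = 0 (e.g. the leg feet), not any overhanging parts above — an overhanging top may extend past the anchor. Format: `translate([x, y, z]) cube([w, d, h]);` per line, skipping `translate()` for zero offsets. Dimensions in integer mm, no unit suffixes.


translate([106, 165, 0]) cube([22, 275, 615]);
translate([1250, 165, 0]) cube([22, 275, 615]);
translate([128, 165, 0]) cube([1122, 275, 22]);
translate([128, 165, 255]) cube([1122, 275, 22]);
translate([128, 165, 510]) cube([1122, 275, 22]);


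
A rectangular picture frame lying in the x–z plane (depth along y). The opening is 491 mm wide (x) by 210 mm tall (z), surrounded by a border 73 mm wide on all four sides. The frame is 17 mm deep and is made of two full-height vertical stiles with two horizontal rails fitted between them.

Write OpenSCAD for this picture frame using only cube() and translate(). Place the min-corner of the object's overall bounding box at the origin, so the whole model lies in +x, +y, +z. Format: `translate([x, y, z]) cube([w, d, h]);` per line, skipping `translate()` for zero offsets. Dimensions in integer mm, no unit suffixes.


cube([73, 17, 356]);
translate([564, 0, 0]) cube([73, 17, 356]);
translate([73, 0, 0]) cube([491, 17, 73]);
translate([73, 0, 283]) cube([491, 17, 73]);


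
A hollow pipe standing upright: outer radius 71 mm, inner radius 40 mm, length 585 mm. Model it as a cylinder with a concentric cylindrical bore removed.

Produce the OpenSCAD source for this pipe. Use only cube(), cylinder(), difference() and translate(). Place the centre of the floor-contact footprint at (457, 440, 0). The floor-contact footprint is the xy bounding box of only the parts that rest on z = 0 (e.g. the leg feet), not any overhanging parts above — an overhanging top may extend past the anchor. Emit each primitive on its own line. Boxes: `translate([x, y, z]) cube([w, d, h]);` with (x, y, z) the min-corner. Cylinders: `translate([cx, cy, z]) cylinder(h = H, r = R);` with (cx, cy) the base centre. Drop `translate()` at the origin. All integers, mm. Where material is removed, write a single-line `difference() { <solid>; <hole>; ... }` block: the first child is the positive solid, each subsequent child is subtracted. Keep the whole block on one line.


difference() { translate([457, 440, 0]) cylinder(h = 585, r = 71); translate([457, 440, 0]) cylinder(h = 585, r = 40); }


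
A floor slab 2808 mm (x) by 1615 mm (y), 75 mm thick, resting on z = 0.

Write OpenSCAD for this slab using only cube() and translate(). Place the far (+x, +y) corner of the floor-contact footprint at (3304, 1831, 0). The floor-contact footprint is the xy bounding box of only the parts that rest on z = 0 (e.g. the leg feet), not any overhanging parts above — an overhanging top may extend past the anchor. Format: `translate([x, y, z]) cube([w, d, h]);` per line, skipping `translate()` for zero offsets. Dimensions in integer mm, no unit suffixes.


translate([496, 216, 0]) cube([2808, 1615, 75]);


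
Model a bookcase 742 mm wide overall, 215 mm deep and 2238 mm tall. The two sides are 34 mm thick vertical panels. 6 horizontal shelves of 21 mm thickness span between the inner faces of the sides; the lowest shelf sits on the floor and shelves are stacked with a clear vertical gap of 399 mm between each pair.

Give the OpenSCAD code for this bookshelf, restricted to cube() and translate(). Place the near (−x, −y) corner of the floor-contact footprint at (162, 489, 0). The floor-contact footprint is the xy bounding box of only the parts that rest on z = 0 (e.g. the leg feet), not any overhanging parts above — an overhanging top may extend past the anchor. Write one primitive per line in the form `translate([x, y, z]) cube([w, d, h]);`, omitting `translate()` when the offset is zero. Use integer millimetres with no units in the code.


translate([162, 489, 0]) cube([34, 215, 2238]);
translate([870, 489, 0]) cube([34, 215, 2238]);
translate([196, 489, 0]) cube([674, 215, 21]);
translate([196, 489, 420]) cube([674, 215, 21]);
translate([196, 489, 840]) cube([674, 215, 21]);
translate([196, 489, 1260]) cube([674, 215, 21]);
translate([196, 489, 1680]) cube([674, 215, 21]);
translate([196, 489, 2100]) cube([674, 215, 21]);


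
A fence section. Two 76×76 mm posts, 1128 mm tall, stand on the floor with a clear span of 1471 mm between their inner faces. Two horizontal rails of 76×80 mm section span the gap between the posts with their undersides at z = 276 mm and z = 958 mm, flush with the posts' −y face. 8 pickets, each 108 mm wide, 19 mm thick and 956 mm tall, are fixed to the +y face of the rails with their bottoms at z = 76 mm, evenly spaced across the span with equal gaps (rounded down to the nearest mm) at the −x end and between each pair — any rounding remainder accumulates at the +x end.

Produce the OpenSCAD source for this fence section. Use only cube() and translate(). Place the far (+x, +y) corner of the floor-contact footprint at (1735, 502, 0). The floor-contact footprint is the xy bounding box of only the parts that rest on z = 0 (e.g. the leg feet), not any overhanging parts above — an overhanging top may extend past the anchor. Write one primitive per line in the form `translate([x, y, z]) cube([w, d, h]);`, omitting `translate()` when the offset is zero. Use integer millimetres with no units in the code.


translate([112, 426, 0]) cube([76, 76, 1128]);
translate([1659, 426, 0]) cube([76, 76, 1128]);
translate([188, 426, 276]) cube([1471, 76, 80]);
translate([188, 426, 958]) cube([1471, 76, 80]);
translate([255, 502, 76]) cube([108, 19, 956]);
translate([430, 502, 76]) cube([108, 19, 956]);
translate([605, 502, 76]) cube([108, 19, 956]);
translate([780, 502, 76]) cube([108, 19, 956]);
translate([955, 502, 76]) cube([108, 19, 956]);
translate([1130, 502, 76]) cube([108, 19, 956]);
translate([1305, 502, 76]) cube([108, 19, 956]);
translate([1480, 502, 76]) cube([108, 19, 956]);


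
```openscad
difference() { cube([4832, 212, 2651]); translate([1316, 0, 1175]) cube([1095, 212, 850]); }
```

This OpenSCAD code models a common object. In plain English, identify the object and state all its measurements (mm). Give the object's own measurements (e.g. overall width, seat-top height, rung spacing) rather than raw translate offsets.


A wall 4832 mm long (x), 212 mm thick (y), 2651 mm tall, with a rectangular window opening cut through it. The opening is 1095 mm wide and 850 mm tall; its sill is at z = 1175 mm and its near (−x) edge is 1316 mm from the wall's −x end. The opening passes through the full wall thickness.
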